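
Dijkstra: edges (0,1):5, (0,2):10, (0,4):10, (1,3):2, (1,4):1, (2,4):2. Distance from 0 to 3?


Dijkstra from 0:
Distances: {0: 0, 1: 5, 2: 8, 3: 7, 4: 6}
Shortest distance to 3 = 7, path = [0, 1, 3]


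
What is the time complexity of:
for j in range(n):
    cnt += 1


Per nesting level: O(n) = O(n)
Complexity: O(n)


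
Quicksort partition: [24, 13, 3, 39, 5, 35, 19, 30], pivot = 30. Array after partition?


Elements <= 30 go left of pivot.
Result: [24, 13, 3, 5, 19, 30, 39, 35], pivot at index 5


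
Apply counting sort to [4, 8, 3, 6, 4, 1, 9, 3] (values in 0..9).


Count array: [0, 1, 0, 2, 2, 0, 1, 0, 1, 1]
Reconstruct: [1, 3, 3, 4, 4, 6, 8, 9]


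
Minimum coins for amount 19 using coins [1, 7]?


dp[0]=0; dp[i]=1+min(dp[i-c] for c in coins)
...dp[14]=2, dp[15]=3, dp[16]=4, dp[17]=5, dp[18]=6, dp[19]=7
Minimum coins for 19 = 7


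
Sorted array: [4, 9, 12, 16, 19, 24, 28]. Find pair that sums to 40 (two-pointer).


Two pointers: lo=0, hi=6
Found pair: (12, 28) summing to 40


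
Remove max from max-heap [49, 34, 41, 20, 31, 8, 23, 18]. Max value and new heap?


Max = 49
Replace root with last, heapify down
Resulting heap: [41, 34, 23, 20, 31, 8, 18]


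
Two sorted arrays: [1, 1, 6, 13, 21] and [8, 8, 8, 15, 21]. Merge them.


Compare heads, take smaller each step.
Merged: [1, 1, 6, 8, 8, 8, 13, 15, 21, 21]


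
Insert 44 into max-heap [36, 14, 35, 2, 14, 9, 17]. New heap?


Append 44: [36, 14, 35, 2, 14, 9, 17, 44]
Bubble up: swap idx 7(44) with idx 3(2); swap idx 3(44) with idx 1(14); swap idx 1(44) with idx 0(36)
Result: [44, 36, 35, 14, 14, 9, 17, 2]


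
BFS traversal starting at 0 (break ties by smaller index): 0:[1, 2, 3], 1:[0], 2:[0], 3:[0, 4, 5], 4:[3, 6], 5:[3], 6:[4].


BFS queue: start with [0]
Visit order: [0, 1, 2, 3, 4, 5, 6]


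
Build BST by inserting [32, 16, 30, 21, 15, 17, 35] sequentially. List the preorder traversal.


Root = 32; build tree by BST insertion.
Preorder traversal: [32, 16, 15, 30, 21, 17, 35]


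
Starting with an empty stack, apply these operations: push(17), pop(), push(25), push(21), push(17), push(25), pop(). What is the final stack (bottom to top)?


push(17) -> [17]
pop() returns 17 -> []
push(25) -> [25]
push(21) -> [25, 21]
push(17) -> [25, 21, 17]
push(25) -> [25, 21, 17, 25]
pop() returns 25 -> [25, 21, 17]
Final stack (bottom to top): [25, 21, 17]


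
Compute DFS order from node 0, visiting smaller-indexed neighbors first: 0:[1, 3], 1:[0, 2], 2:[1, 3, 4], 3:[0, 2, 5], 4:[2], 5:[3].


DFS stack-based: start with [0]
Visit order: [0, 1, 2, 3, 5, 4]


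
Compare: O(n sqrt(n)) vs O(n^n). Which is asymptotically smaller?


n^1.5 grows slower than n^n
O(n sqrt(n)) is asymptotically smaller; O(n^n) grows faster


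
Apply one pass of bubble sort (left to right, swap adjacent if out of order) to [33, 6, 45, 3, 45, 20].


After one pass: [6, 33, 3, 45, 20, 45]


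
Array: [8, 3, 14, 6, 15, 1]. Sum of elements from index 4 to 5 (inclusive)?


Prefix sums: [0, 8, 11, 25, 31, 46, 47]
Sum[4..5] = prefix[6] - prefix[4] = 47 - 31 = 16


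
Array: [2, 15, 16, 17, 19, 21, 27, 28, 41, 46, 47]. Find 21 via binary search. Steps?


Search for 21:
[0,10] mid=5 arr[5]=21
Total: 1 comparisons


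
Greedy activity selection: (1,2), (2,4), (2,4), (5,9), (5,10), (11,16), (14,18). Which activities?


Greedy: pick earliest-ending, then skip overlaps.
Selected (4 activities): [(1, 2), (2, 4), (5, 9), (11, 16)]


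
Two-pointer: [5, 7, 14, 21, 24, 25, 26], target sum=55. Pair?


Two pointers: lo=0, hi=6
No pair sums to 55


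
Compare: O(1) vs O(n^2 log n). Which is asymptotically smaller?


constant grows slower than n^2 log n
O(1) is asymptotically smaller; O(n^2 log n) grows faster


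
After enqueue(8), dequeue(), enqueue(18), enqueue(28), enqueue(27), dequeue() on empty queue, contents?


enqueue(8) -> [8]
dequeue() returns 8 -> []
enqueue(18) -> [18]
enqueue(28) -> [18, 28]
enqueue(27) -> [18, 28, 27]
dequeue() returns 18 -> [28, 27]
Final queue (front to back): [28, 27]


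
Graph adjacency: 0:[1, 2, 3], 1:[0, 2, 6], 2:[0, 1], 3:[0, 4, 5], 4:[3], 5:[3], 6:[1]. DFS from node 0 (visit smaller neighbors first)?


DFS stack-based: start with [0]
Visit order: [0, 1, 2, 6, 3, 4, 5]


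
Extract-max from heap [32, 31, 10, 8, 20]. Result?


Max = 32
Replace root with last, heapify down
Resulting heap: [31, 20, 10, 8]


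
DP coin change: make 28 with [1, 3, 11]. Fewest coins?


dp[0]=0; dp[i]=1+min(dp[i-c] for c in coins)
...dp[23]=3, dp[24]=4, dp[25]=3, dp[26]=4, dp[27]=5, dp[28]=4
Minimum coins for 28 = 4


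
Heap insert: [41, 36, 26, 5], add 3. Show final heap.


Append 3: [41, 36, 26, 5, 3]
Bubble up: no swaps needed
Result: [41, 36, 26, 5, 3]


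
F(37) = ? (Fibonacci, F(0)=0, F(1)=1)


F(n)=F(n-1)+F(n-2)
...F(35)=9227465, F(36)=14930352, F(37)=24157817


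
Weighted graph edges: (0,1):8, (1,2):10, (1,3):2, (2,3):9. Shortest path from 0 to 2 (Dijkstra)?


Dijkstra from 0:
Distances: {0: 0, 1: 8, 2: 18, 3: 10}
Shortest distance to 2 = 18, path = [0, 1, 2]


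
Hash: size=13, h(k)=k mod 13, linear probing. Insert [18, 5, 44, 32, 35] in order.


Insertions: 18->slot 5; 5->slot 6; 44->slot 7; 32->slot 8; 35->slot 9
Table: [None, None, None, None, None, 18, 5, 44, 32, 35, None, None, None]


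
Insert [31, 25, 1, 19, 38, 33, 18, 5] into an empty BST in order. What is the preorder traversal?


Root = 31; build tree by BST insertion.
Preorder traversal: [31, 25, 1, 19, 18, 5, 38, 33]


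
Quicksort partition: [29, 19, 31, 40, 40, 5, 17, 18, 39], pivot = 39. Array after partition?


Elements <= 39 go left of pivot.
Result: [29, 19, 31, 5, 17, 18, 39, 40, 40], pivot at index 6


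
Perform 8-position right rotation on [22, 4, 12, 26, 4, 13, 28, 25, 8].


Right rotate by 8: [4, 12, 26, 4, 13, 28, 25, 8, 22]


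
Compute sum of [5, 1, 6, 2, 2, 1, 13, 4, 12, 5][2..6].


Prefix sums: [0, 5, 6, 12, 14, 16, 17, 30, 34, 46, 51]
Sum[2..6] = prefix[7] - prefix[2] = 30 - 6 = 24


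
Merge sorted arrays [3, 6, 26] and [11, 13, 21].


Compare heads, take smaller each step.
Merged: [3, 6, 11, 13, 21, 26]


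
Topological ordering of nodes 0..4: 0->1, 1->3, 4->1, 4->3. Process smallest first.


Kahn's algorithm, process smallest node first
Order: [0, 2, 4, 1, 3]


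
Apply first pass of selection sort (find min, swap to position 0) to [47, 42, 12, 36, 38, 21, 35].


After one pass: [12, 42, 47, 36, 38, 21, 35]


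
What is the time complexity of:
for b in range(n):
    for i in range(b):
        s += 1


Per nesting level: O(n) * O(n) [triangular over b] = O(n^2)
Complexity: O(n^2)


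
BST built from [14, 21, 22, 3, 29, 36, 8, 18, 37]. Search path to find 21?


BST root = 14
Search for 21: compare at each node
Path: [14, 21]


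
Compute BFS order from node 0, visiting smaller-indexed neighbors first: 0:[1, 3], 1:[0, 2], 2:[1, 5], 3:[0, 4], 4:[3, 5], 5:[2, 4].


BFS queue: start with [0]
Visit order: [0, 1, 3, 2, 4, 5]


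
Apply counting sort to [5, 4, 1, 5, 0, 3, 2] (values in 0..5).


Count array: [1, 1, 1, 1, 1, 2]
Reconstruct: [0, 1, 2, 3, 4, 5, 5]


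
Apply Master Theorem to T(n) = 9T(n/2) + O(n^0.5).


a=9, b=2, c=0.5. log_2(9)=3.170 > c=0.5. Case 1: O(n^log_b(a)) = O(n^3.170)
Complexity: O(n^3.170)


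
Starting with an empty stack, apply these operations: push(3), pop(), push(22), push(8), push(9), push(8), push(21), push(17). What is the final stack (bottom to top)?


push(3) -> [3]
pop() returns 3 -> []
push(22) -> [22]
push(8) -> [22, 8]
push(9) -> [22, 8, 9]
push(8) -> [22, 8, 9, 8]
push(21) -> [22, 8, 9, 8, 21]
push(17) -> [22, 8, 9, 8, 21, 17]
Final stack (bottom to top): [22, 8, 9, 8, 21, 17]


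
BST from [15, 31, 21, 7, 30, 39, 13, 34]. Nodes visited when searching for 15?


BST root = 15
Search for 15: compare at each node
Path: [15]


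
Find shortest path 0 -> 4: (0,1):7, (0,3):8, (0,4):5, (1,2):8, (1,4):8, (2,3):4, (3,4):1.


Dijkstra from 0:
Distances: {0: 0, 1: 7, 2: 10, 3: 6, 4: 5}
Shortest distance to 4 = 5, path = [0, 4]


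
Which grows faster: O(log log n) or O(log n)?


double-logarithmic grows slower than logarithmic
O(log log n) is asymptotically smaller; O(log n) grows faster


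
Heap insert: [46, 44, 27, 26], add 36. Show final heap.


Append 36: [46, 44, 27, 26, 36]
Bubble up: no swaps needed
Result: [46, 44, 27, 26, 36]


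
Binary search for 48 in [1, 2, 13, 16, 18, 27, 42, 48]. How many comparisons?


Search for 48:
[0,7] mid=3 arr[3]=16
[4,7] mid=5 arr[5]=27
[6,7] mid=6 arr[6]=42
[7,7] mid=7 arr[7]=48
Total: 4 comparisons


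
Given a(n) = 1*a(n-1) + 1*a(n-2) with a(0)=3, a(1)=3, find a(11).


Build bottom-up:
...a(9)=165, a(10)=267, a(11)=1*267+1*165=432


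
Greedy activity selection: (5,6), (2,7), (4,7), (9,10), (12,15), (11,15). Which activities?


Greedy: pick earliest-ending, then skip overlaps.
Selected (3 activities): [(5, 6), (9, 10), (12, 15)]


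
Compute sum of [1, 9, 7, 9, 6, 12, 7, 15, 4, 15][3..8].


Prefix sums: [0, 1, 10, 17, 26, 32, 44, 51, 66, 70, 85]
Sum[3..8] = prefix[9] - prefix[3] = 70 - 17 = 53


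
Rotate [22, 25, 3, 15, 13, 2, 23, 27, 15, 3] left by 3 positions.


Left rotate by 3: [15, 13, 2, 23, 27, 15, 3, 22, 25, 3]


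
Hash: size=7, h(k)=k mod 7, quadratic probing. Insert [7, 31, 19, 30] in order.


Insertions: 7->slot 0; 31->slot 3; 19->slot 5; 30->slot 2
Table: [7, None, 30, 31, None, 19, None]


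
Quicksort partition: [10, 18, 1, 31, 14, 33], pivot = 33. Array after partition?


Elements <= 33 go left of pivot.
Result: [10, 18, 1, 31, 14, 33], pivot at index 5


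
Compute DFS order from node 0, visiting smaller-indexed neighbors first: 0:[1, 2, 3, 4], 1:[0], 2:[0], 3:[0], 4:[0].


DFS stack-based: start with [0]
Visit order: [0, 1, 2, 3, 4]


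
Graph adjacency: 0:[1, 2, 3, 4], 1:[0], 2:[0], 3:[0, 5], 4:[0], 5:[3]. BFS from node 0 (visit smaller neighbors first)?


BFS queue: start with [0]
Visit order: [0, 1, 2, 3, 4, 5]


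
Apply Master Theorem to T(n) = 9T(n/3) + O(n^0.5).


a=9, b=3, c=0.5. log_3(9)=2 > c=0.5. Case 1: O(n^log_b(a)) = O(n^2)
Complexity: O(n^2)


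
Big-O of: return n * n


Analysis: constant-time operation, no loop
Complexity: O(1)


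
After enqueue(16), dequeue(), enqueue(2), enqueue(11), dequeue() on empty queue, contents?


enqueue(16) -> [16]
dequeue() returns 16 -> []
enqueue(2) -> [2]
enqueue(11) -> [2, 11]
dequeue() returns 2 -> [11]
Final queue (front to back): [11]


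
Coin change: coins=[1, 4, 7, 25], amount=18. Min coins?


dp[0]=0; dp[i]=1+min(dp[i-c] for c in coins)
...dp[13]=4, dp[14]=2, dp[15]=3, dp[16]=4, dp[17]=5, dp[18]=3
Minimum coins for 18 = 3


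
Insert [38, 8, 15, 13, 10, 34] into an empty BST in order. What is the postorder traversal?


Root = 38; build tree by BST insertion.
Postorder traversal: [10, 13, 34, 15, 8, 38]


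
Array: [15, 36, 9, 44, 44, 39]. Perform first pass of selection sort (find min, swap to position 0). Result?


After one pass: [9, 36, 15, 44, 44, 39]


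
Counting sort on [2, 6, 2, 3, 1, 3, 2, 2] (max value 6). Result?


Count array: [0, 1, 4, 2, 0, 0, 1]
Reconstruct: [1, 2, 2, 2, 2, 3, 3, 6]


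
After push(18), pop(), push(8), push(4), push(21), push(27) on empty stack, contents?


push(18) -> [18]
pop() returns 18 -> []
push(8) -> [8]
push(4) -> [8, 4]
push(21) -> [8, 4, 21]
push(27) -> [8, 4, 21, 27]
Final stack (bottom to top): [8, 4, 21, 27]


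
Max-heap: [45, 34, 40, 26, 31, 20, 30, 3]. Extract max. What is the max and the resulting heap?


Max = 45
Replace root with last, heapify down
Resulting heap: [40, 34, 30, 26, 31, 20, 3]


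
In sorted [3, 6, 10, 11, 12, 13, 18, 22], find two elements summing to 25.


Two pointers: lo=0, hi=7
Found pair: (3, 22) summing to 25


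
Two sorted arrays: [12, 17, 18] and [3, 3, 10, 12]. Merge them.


Compare heads, take smaller each step.
Merged: [3, 3, 10, 12, 12, 17, 18]


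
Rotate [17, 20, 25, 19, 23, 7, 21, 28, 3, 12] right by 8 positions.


Right rotate by 8: [25, 19, 23, 7, 21, 28, 3, 12, 17, 20]


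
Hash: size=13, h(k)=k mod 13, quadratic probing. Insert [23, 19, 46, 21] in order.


Insertions: 23->slot 10; 19->slot 6; 46->slot 7; 21->slot 8
Table: [None, None, None, None, None, None, 19, 46, 21, None, 23, None, None]


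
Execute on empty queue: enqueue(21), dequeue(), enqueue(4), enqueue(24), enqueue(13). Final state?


enqueue(21) -> [21]
dequeue() returns 21 -> []
enqueue(4) -> [4]
enqueue(24) -> [4, 24]
enqueue(13) -> [4, 24, 13]
Final queue (front to back): [4, 24, 13]


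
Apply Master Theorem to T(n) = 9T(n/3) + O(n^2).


a=9, b=3, c=2. log_3(9)=2 = c=2. Case 2: O(n^c log n) = O(n^2 log n)
Complexity: O(n^2 log n)


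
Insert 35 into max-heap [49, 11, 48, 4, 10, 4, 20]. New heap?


Append 35: [49, 11, 48, 4, 10, 4, 20, 35]
Bubble up: swap idx 7(35) with idx 3(4); swap idx 3(35) with idx 1(11)
Result: [49, 35, 48, 11, 10, 4, 20, 4]


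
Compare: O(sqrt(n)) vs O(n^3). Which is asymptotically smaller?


sublinear grows slower than cubic
O(sqrt(n)) is asymptotically smaller; O(n^3) grows faster


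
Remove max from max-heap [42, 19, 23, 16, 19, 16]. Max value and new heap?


Max = 42
Replace root with last, heapify down
Resulting heap: [23, 19, 16, 16, 19]


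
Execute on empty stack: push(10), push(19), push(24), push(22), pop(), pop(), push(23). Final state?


push(10) -> [10]
push(19) -> [10, 19]
push(24) -> [10, 19, 24]
push(22) -> [10, 19, 24, 22]
pop() returns 22 -> [10, 19, 24]
pop() returns 24 -> [10, 19]
push(23) -> [10, 19, 23]
Final stack (bottom to top): [10, 19, 23]


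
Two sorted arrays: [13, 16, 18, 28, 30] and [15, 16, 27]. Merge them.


Compare heads, take smaller each step.
Merged: [13, 15, 16, 16, 18, 27, 28, 30]


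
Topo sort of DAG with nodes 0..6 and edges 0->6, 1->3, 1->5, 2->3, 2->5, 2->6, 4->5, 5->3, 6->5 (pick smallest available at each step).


Kahn's algorithm, process smallest node first
Order: [0, 1, 2, 4, 6, 5, 3]


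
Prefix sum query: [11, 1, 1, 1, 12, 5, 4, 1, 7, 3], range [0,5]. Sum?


Prefix sums: [0, 11, 12, 13, 14, 26, 31, 35, 36, 43, 46]
Sum[0..5] = prefix[6] - prefix[0] = 31 - 0 = 31


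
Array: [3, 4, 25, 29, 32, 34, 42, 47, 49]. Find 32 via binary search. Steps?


Search for 32:
[0,8] mid=4 arr[4]=32
Total: 1 comparisons


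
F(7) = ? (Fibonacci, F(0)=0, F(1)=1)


F(n)=F(n-1)+F(n-2)
...F(5)=5, F(6)=8, F(7)=13


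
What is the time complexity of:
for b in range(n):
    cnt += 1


Per nesting level: O(n) = O(n)
Complexity: O(n)


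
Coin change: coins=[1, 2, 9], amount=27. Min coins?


dp[0]=0; dp[i]=1+min(dp[i-c] for c in coins)
...dp[22]=4, dp[23]=5, dp[24]=5, dp[25]=6, dp[26]=6, dp[27]=3
Minimum coins for 27 = 3


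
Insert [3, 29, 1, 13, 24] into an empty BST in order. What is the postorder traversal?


Root = 3; build tree by BST insertion.
Postorder traversal: [1, 24, 13, 29, 3]


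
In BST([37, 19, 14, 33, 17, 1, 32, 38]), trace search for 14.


BST root = 37
Search for 14: compare at each node
Path: [37, 19, 14]


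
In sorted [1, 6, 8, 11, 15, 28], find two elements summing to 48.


Two pointers: lo=0, hi=5
No pair sums to 48


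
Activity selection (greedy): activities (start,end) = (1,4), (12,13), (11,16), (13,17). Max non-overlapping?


Greedy: pick earliest-ending, then skip overlaps.
Selected (3 activities): [(1, 4), (12, 13), (13, 17)]


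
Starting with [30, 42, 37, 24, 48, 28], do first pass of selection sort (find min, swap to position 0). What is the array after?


After one pass: [24, 42, 37, 30, 48, 28]


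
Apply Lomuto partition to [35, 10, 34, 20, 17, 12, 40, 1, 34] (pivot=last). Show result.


Elements <= 34 go left of pivot.
Result: [10, 34, 20, 17, 12, 1, 34, 35, 40], pivot at index 6


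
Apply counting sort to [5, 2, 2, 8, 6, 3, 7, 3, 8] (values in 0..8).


Count array: [0, 0, 2, 2, 0, 1, 1, 1, 2]
Reconstruct: [2, 2, 3, 3, 5, 6, 7, 8, 8]


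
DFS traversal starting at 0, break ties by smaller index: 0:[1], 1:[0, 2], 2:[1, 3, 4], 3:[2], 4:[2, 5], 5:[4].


DFS stack-based: start with [0]
Visit order: [0, 1, 2, 3, 4, 5]


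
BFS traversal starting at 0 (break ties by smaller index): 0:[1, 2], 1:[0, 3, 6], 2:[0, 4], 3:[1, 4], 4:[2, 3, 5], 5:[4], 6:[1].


BFS queue: start with [0]
Visit order: [0, 1, 2, 3, 6, 4, 5]


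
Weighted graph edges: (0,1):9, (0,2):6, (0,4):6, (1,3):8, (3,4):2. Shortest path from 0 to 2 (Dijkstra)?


Dijkstra from 0:
Distances: {0: 0, 1: 9, 2: 6, 3: 8, 4: 6}
Shortest distance to 2 = 6, path = [0, 2]


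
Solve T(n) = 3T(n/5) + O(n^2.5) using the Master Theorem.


a=3, b=5, c=2.5. log_5(3)=0.683 < c=2.5. Case 3: O(n^c) = O(n^2.500)
Complexity: O(n^2.500)


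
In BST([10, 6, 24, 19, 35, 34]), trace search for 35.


BST root = 10
Search for 35: compare at each node
Path: [10, 24, 35]


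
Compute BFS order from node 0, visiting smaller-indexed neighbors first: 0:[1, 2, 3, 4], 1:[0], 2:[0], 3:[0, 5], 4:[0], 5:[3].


BFS queue: start with [0]
Visit order: [0, 1, 2, 3, 4, 5]


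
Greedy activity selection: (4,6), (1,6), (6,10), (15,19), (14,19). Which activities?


Greedy: pick earliest-ending, then skip overlaps.
Selected (3 activities): [(4, 6), (6, 10), (15, 19)]


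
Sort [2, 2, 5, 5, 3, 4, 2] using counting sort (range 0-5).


Count array: [0, 0, 3, 1, 1, 2]
Reconstruct: [2, 2, 2, 3, 4, 5, 5]


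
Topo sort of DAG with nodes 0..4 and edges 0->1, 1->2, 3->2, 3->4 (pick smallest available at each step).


Kahn's algorithm, process smallest node first
Order: [0, 1, 3, 2, 4]


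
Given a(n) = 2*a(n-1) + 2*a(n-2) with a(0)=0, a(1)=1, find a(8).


Build bottom-up:
...a(6)=120, a(7)=328, a(8)=2*328+2*120=896


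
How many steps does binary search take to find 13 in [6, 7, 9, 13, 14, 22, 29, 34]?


Search for 13:
[0,7] mid=3 arr[3]=13
Total: 1 comparisons


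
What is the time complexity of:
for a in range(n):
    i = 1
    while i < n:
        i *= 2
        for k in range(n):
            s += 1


Per nesting level: O(n) * O(log n) * O(n) = O(n^2 log n)
Complexity: O(n^2 log n)


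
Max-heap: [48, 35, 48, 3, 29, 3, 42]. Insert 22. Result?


Append 22: [48, 35, 48, 3, 29, 3, 42, 22]
Bubble up: swap idx 7(22) with idx 3(3)
Result: [48, 35, 48, 22, 29, 3, 42, 3]


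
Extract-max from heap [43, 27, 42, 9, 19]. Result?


Max = 43
Replace root with last, heapify down
Resulting heap: [42, 27, 19, 9]


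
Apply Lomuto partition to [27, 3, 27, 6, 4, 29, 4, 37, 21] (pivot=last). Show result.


Elements <= 21 go left of pivot.
Result: [3, 6, 4, 4, 21, 29, 27, 37, 27], pivot at index 4


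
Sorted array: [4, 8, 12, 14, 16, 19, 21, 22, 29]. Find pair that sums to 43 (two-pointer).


Two pointers: lo=0, hi=8
Found pair: (14, 29) summing to 43


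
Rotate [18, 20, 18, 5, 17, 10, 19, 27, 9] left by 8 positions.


Left rotate by 8: [9, 18, 20, 18, 5, 17, 10, 19, 27]


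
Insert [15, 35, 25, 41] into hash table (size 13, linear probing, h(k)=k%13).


Insertions: 15->slot 2; 35->slot 9; 25->slot 12; 41->slot 3
Table: [None, None, 15, 41, None, None, None, None, None, 35, None, None, 25]


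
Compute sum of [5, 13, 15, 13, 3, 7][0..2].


Prefix sums: [0, 5, 18, 33, 46, 49, 56]
Sum[0..2] = prefix[3] - prefix[0] = 33 - 0 = 33


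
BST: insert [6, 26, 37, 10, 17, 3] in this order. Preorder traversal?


Root = 6; build tree by BST insertion.
Preorder traversal: [6, 3, 26, 10, 17, 37]


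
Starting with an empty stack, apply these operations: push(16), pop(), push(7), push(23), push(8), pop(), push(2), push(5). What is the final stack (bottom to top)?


push(16) -> [16]
pop() returns 16 -> []
push(7) -> [7]
push(23) -> [7, 23]
push(8) -> [7, 23, 8]
pop() returns 8 -> [7, 23]
push(2) -> [7, 23, 2]
push(5) -> [7, 23, 2, 5]
Final stack (bottom to top): [7, 23, 2, 5]


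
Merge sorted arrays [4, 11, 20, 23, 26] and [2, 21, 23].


Compare heads, take smaller each step.
Merged: [2, 4, 11, 20, 21, 23, 23, 26]


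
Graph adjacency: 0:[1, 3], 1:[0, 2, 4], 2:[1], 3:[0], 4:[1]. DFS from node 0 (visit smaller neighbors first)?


DFS stack-based: start with [0]
Visit order: [0, 1, 2, 4, 3]


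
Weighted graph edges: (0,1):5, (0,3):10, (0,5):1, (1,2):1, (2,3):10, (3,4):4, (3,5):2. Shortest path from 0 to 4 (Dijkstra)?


Dijkstra from 0:
Distances: {0: 0, 1: 5, 2: 6, 3: 3, 4: 7, 5: 1}
Shortest distance to 4 = 7, path = [0, 5, 3, 4]


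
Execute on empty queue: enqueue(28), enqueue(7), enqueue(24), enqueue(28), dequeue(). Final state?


enqueue(28) -> [28]
enqueue(7) -> [28, 7]
enqueue(24) -> [28, 7, 24]
enqueue(28) -> [28, 7, 24, 28]
dequeue() returns 28 -> [7, 24, 28]
Final queue (front to back): [7, 24, 28]


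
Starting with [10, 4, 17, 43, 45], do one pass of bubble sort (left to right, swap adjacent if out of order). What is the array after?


After one pass: [4, 10, 17, 43, 45]


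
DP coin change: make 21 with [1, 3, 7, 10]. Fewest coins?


dp[0]=0; dp[i]=1+min(dp[i-c] for c in coins)
...dp[16]=3, dp[17]=2, dp[18]=3, dp[19]=4, dp[20]=2, dp[21]=3
Minimum coins for 21 = 3


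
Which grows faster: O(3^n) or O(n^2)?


quadratic grows slower than exponential (base 3)
O(n^2) is asymptotically smaller; O(3^n) grows faster


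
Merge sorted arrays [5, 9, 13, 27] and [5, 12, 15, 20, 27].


Compare heads, take smaller each step.
Merged: [5, 5, 9, 12, 13, 15, 20, 27, 27]


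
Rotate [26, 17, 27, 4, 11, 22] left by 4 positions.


Left rotate by 4: [11, 22, 26, 17, 27, 4]


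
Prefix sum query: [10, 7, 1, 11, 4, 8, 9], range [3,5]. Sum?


Prefix sums: [0, 10, 17, 18, 29, 33, 41, 50]
Sum[3..5] = prefix[6] - prefix[3] = 41 - 18 = 23


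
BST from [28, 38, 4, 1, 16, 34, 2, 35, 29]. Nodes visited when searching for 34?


BST root = 28
Search for 34: compare at each node
Path: [28, 38, 34]


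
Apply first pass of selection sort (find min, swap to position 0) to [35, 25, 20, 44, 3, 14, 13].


After one pass: [3, 25, 20, 44, 35, 14, 13]


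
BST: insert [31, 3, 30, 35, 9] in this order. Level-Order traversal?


Root = 31; build tree by BST insertion.
Level-Order traversal: [31, 3, 35, 30, 9]


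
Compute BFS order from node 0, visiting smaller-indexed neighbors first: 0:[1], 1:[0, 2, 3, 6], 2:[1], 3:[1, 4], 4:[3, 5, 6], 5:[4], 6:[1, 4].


BFS queue: start with [0]
Visit order: [0, 1, 2, 3, 6, 4, 5]


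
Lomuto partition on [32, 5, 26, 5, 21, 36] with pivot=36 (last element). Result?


Elements <= 36 go left of pivot.
Result: [32, 5, 26, 5, 21, 36], pivot at index 5


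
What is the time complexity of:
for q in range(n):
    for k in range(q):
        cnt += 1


Per nesting level: O(n) * O(n) [triangular over q] = O(n^2)
Complexity: O(n^2)


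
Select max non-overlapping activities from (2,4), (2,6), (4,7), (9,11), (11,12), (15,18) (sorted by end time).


Greedy: pick earliest-ending, then skip overlaps.
Selected (5 activities): [(2, 4), (4, 7), (9, 11), (11, 12), (15, 18)]


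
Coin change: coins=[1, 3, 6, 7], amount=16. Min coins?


dp[0]=0; dp[i]=1+min(dp[i-c] for c in coins)
...dp[11]=3, dp[12]=2, dp[13]=2, dp[14]=2, dp[15]=3, dp[16]=3
Minimum coins for 16 = 3


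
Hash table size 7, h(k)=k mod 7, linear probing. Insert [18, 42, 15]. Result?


Insertions: 18->slot 4; 42->slot 0; 15->slot 1
Table: [42, 15, None, None, 18, None, None]


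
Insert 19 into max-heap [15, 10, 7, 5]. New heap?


Append 19: [15, 10, 7, 5, 19]
Bubble up: swap idx 4(19) with idx 1(10); swap idx 1(19) with idx 0(15)
Result: [19, 15, 7, 5, 10]


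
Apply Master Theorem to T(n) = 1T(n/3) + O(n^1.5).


a=1, b=3, c=1.5. log_3(1)=0 < c=1.5. Case 3: O(n^c) = O(n^1.500)
Complexity: O(n^1.500)


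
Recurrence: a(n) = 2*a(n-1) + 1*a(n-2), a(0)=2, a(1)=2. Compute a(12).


Build bottom-up:
...a(10)=6726, a(11)=16238, a(12)=2*16238+1*6726=39202


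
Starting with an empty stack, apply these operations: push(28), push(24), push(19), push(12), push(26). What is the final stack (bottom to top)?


push(28) -> [28]
push(24) -> [28, 24]
push(19) -> [28, 24, 19]
push(12) -> [28, 24, 19, 12]
push(26) -> [28, 24, 19, 12, 26]
Final stack (bottom to top): [28, 24, 19, 12, 26]


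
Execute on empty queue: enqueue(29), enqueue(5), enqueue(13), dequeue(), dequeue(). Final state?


enqueue(29) -> [29]
enqueue(5) -> [29, 5]
enqueue(13) -> [29, 5, 13]
dequeue() returns 29 -> [5, 13]
dequeue() returns 5 -> [13]
Final queue (front to back): [13]


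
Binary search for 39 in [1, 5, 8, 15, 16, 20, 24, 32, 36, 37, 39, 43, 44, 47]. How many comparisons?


Search for 39:
[0,13] mid=6 arr[6]=24
[7,13] mid=10 arr[10]=39
Total: 2 comparisons


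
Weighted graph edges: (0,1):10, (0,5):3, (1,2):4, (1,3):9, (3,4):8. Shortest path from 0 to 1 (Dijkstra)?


Dijkstra from 0:
Distances: {0: 0, 1: 10, 2: 14, 3: 19, 4: 27, 5: 3}
Shortest distance to 1 = 10, path = [0, 1]


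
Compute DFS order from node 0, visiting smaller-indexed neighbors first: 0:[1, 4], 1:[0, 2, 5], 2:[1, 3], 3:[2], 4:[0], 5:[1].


DFS stack-based: start with [0]
Visit order: [0, 1, 2, 3, 5, 4]


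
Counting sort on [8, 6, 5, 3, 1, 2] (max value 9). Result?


Count array: [0, 1, 1, 1, 0, 1, 1, 0, 1, 0]
Reconstruct: [1, 2, 3, 5, 6, 8]


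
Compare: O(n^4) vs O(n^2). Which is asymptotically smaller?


quadratic grows slower than quartic
O(n^2) is asymptotically smaller; O(n^4) grows faster


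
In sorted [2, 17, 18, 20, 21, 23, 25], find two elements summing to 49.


Two pointers: lo=0, hi=6
No pair sums to 49


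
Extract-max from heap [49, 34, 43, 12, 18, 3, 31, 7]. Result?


Max = 49
Replace root with last, heapify down
Resulting heap: [43, 34, 31, 12, 18, 3, 7]


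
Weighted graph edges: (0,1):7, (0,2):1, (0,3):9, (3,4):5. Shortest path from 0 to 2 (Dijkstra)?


Dijkstra from 0:
Distances: {0: 0, 1: 7, 2: 1, 3: 9, 4: 14}
Shortest distance to 2 = 1, path = [0, 2]


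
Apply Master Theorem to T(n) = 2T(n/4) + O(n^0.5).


a=2, b=4, c=0.5. log_4(2)=0.5 = c=0.5. Case 2: O(n^c log n) = O(sqrt(n) log n)
Complexity: O(sqrt(n) log n)


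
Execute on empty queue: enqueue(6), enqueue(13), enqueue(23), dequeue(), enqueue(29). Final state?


enqueue(6) -> [6]
enqueue(13) -> [6, 13]
enqueue(23) -> [6, 13, 23]
dequeue() returns 6 -> [13, 23]
enqueue(29) -> [13, 23, 29]
Final queue (front to back): [13, 23, 29]


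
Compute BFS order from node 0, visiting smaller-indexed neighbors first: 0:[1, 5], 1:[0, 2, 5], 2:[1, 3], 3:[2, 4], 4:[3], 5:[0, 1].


BFS queue: start with [0]
Visit order: [0, 1, 5, 2, 3, 4]


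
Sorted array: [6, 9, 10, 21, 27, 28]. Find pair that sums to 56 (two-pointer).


Two pointers: lo=0, hi=5
No pair sums to 56


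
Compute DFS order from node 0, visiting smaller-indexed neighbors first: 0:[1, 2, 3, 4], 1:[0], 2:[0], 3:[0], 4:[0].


DFS stack-based: start with [0]
Visit order: [0, 1, 2, 3, 4]


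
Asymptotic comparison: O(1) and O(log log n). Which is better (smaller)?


constant grows slower than double-logarithmic
O(1) is asymptotically smaller; O(log log n) grows faster


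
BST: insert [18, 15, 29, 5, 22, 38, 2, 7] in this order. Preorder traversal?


Root = 18; build tree by BST insertion.
Preorder traversal: [18, 15, 5, 2, 7, 29, 22, 38]


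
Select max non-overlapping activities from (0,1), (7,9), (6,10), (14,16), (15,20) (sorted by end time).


Greedy: pick earliest-ending, then skip overlaps.
Selected (3 activities): [(0, 1), (7, 9), (14, 16)]


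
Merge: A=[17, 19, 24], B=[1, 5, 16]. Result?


Compare heads, take smaller each step.
Merged: [1, 5, 16, 17, 19, 24]


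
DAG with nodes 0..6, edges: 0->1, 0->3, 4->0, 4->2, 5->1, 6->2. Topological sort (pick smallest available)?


Kahn's algorithm, process smallest node first
Order: [4, 0, 3, 5, 1, 6, 2]


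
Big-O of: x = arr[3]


Analysis: constant-time operation, no loop
Complexity: O(1)


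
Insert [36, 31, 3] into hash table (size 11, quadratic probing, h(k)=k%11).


Insertions: 36->slot 3; 31->slot 9; 3->slot 4
Table: [None, None, None, 36, 3, None, None, None, None, 31, None]


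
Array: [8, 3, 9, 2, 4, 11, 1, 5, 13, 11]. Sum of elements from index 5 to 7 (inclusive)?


Prefix sums: [0, 8, 11, 20, 22, 26, 37, 38, 43, 56, 67]
Sum[5..7] = prefix[8] - prefix[5] = 43 - 26 = 17


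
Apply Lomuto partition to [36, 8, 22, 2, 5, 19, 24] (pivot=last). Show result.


Elements <= 24 go left of pivot.
Result: [8, 22, 2, 5, 19, 24, 36], pivot at index 5


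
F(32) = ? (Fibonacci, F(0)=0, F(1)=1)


F(n)=F(n-1)+F(n-2)
...F(30)=832040, F(31)=1346269, F(32)=2178309


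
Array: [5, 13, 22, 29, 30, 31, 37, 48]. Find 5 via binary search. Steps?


Search for 5:
[0,7] mid=3 arr[3]=29
[0,2] mid=1 arr[1]=13
[0,0] mid=0 arr[0]=5
Total: 3 comparisons


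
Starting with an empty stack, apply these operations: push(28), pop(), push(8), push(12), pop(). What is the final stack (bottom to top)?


push(28) -> [28]
pop() returns 28 -> []
push(8) -> [8]
push(12) -> [8, 12]
pop() returns 12 -> [8]
Final stack (bottom to top): [8]


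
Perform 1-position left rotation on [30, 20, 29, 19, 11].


Left rotate by 1: [20, 29, 19, 11, 30]


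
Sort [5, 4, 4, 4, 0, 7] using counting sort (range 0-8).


Count array: [1, 0, 0, 0, 3, 1, 0, 1, 0]
Reconstruct: [0, 4, 4, 4, 5, 7]


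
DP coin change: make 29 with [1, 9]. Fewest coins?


dp[0]=0; dp[i]=1+min(dp[i-c] for c in coins)
...dp[24]=8, dp[25]=9, dp[26]=10, dp[27]=3, dp[28]=4, dp[29]=5
Minimum coins for 29 = 5


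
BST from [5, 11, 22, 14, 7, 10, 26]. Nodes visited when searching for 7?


BST root = 5
Search for 7: compare at each node
Path: [5, 11, 7]


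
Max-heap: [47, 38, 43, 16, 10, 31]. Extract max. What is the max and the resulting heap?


Max = 47
Replace root with last, heapify down
Resulting heap: [43, 38, 31, 16, 10]


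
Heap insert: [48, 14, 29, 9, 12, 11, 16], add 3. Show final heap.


Append 3: [48, 14, 29, 9, 12, 11, 16, 3]
Bubble up: no swaps needed
Result: [48, 14, 29, 9, 12, 11, 16, 3]


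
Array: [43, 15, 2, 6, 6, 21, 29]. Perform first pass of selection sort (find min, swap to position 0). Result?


After one pass: [2, 15, 43, 6, 6, 21, 29]


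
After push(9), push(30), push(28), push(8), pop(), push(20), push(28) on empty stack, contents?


push(9) -> [9]
push(30) -> [9, 30]
push(28) -> [9, 30, 28]
push(8) -> [9, 30, 28, 8]
pop() returns 8 -> [9, 30, 28]
push(20) -> [9, 30, 28, 20]
push(28) -> [9, 30, 28, 20, 28]
Final stack (bottom to top): [9, 30, 28, 20, 28]


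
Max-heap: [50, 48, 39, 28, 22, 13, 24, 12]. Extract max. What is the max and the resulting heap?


Max = 50
Replace root with last, heapify down
Resulting heap: [48, 28, 39, 12, 22, 13, 24]


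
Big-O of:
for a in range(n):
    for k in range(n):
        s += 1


Per nesting level: O(n) * O(n) = O(n^2)
Complexity: O(n^2)


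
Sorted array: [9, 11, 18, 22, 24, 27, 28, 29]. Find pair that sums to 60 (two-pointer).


Two pointers: lo=0, hi=7
No pair sums to 60


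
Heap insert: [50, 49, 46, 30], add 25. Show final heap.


Append 25: [50, 49, 46, 30, 25]
Bubble up: no swaps needed
Result: [50, 49, 46, 30, 25]


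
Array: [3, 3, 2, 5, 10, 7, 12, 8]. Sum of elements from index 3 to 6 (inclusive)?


Prefix sums: [0, 3, 6, 8, 13, 23, 30, 42, 50]
Sum[3..6] = prefix[7] - prefix[3] = 42 - 8 = 34


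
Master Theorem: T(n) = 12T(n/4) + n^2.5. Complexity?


a=12, b=4, c=2.5. log_4(12)=1.792 < c=2.5. Case 3: O(n^c) = O(n^2.500)
Complexity: O(n^2.500)


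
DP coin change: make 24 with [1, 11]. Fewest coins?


dp[0]=0; dp[i]=1+min(dp[i-c] for c in coins)
...dp[19]=9, dp[20]=10, dp[21]=11, dp[22]=2, dp[23]=3, dp[24]=4
Minimum coins for 24 = 4


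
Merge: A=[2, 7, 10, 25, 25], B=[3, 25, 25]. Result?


Compare heads, take smaller each step.
Merged: [2, 3, 7, 10, 25, 25, 25, 25]


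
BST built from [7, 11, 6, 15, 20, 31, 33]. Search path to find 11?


BST root = 7
Search for 11: compare at each node
Path: [7, 11]


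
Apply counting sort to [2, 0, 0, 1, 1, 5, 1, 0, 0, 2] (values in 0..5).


Count array: [4, 3, 2, 0, 0, 1]
Reconstruct: [0, 0, 0, 0, 1, 1, 1, 2, 2, 5]


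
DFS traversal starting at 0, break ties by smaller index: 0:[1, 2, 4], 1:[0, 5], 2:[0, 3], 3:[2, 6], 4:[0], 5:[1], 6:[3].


DFS stack-based: start with [0]
Visit order: [0, 1, 5, 2, 3, 6, 4]


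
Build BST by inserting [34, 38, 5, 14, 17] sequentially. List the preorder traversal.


Root = 34; build tree by BST insertion.
Preorder traversal: [34, 5, 14, 17, 38]


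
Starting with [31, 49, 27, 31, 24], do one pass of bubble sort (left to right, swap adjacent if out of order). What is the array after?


After one pass: [31, 27, 31, 24, 49]


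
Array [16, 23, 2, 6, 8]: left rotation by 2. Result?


Left rotate by 2: [2, 6, 8, 16, 23]


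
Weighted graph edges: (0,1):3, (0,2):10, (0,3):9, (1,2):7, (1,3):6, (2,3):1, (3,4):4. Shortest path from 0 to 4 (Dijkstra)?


Dijkstra from 0:
Distances: {0: 0, 1: 3, 2: 10, 3: 9, 4: 13}
Shortest distance to 4 = 13, path = [0, 3, 4]


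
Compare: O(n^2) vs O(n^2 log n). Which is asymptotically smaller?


quadratic grows slower than n^2 log n
O(n^2) is asymptotically smaller; O(n^2 log n) grows faster


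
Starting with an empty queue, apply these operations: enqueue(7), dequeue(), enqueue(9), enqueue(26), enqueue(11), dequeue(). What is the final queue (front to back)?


enqueue(7) -> [7]
dequeue() returns 7 -> []
enqueue(9) -> [9]
enqueue(26) -> [9, 26]
enqueue(11) -> [9, 26, 11]
dequeue() returns 9 -> [26, 11]
Final queue (front to back): [26, 11]


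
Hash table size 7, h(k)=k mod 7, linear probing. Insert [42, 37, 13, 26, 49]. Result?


Insertions: 42->slot 0; 37->slot 2; 13->slot 6; 26->slot 5; 49->slot 1
Table: [42, 49, 37, None, None, 26, 13]


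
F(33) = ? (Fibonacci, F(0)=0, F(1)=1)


F(n)=F(n-1)+F(n-2)
...F(31)=1346269, F(32)=2178309, F(33)=3524578


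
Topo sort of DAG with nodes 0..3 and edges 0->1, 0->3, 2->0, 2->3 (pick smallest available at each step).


Kahn's algorithm, process smallest node first
Order: [2, 0, 1, 3]


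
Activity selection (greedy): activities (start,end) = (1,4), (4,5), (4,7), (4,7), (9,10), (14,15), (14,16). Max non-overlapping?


Greedy: pick earliest-ending, then skip overlaps.
Selected (4 activities): [(1, 4), (4, 5), (9, 10), (14, 15)]


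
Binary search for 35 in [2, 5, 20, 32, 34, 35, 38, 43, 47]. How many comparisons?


Search for 35:
[0,8] mid=4 arr[4]=34
[5,8] mid=6 arr[6]=38
[5,5] mid=5 arr[5]=35
Total: 3 comparisons


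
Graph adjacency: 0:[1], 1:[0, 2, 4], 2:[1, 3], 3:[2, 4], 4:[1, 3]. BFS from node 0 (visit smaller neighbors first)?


BFS queue: start with [0]
Visit order: [0, 1, 2, 4, 3]


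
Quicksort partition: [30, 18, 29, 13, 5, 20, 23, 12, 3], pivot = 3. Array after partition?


Elements <= 3 go left of pivot.
Result: [3, 18, 29, 13, 5, 20, 23, 12, 30], pivot at index 0


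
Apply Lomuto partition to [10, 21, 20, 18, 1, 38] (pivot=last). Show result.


Elements <= 38 go left of pivot.
Result: [10, 21, 20, 18, 1, 38], pivot at index 5


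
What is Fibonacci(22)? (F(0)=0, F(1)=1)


F(n)=F(n-1)+F(n-2)
...F(20)=6765, F(21)=10946, F(22)=17711


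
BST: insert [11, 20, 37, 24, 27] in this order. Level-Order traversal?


Root = 11; build tree by BST insertion.
Level-Order traversal: [11, 20, 37, 24, 27]


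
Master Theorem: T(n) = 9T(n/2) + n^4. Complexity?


a=9, b=2, c=4. log_2(9)=3.170 < c=4. Case 3: O(n^c) = O(n^4)
Complexity: O(n^4)


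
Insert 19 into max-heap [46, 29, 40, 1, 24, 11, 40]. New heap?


Append 19: [46, 29, 40, 1, 24, 11, 40, 19]
Bubble up: swap idx 7(19) with idx 3(1)
Result: [46, 29, 40, 19, 24, 11, 40, 1]


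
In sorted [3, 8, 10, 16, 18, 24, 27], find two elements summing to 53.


Two pointers: lo=0, hi=6
No pair sums to 53


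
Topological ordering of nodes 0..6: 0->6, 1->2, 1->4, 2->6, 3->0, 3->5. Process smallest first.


Kahn's algorithm, process smallest node first
Order: [1, 2, 3, 0, 4, 5, 6]


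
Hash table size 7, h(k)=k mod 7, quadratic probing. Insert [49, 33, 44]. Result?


Insertions: 49->slot 0; 33->slot 5; 44->slot 2
Table: [49, None, 44, None, None, 33, None]


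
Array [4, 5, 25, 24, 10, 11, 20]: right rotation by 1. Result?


Right rotate by 1: [20, 4, 5, 25, 24, 10, 11]


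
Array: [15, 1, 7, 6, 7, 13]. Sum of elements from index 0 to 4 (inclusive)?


Prefix sums: [0, 15, 16, 23, 29, 36, 49]
Sum[0..4] = prefix[5] - prefix[0] = 36 - 0 = 36


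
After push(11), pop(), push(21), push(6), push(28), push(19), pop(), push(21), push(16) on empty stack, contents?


push(11) -> [11]
pop() returns 11 -> []
push(21) -> [21]
push(6) -> [21, 6]
push(28) -> [21, 6, 28]
push(19) -> [21, 6, 28, 19]
pop() returns 19 -> [21, 6, 28]
push(21) -> [21, 6, 28, 21]
push(16) -> [21, 6, 28, 21, 16]
Final stack (bottom to top): [21, 6, 28, 21, 16]


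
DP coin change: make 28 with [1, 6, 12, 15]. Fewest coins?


dp[0]=0; dp[i]=1+min(dp[i-c] for c in coins)
...dp[23]=4, dp[24]=2, dp[25]=3, dp[26]=4, dp[27]=2, dp[28]=3
Minimum coins for 28 = 3


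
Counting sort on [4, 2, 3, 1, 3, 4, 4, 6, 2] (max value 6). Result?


Count array: [0, 1, 2, 2, 3, 0, 1]
Reconstruct: [1, 2, 2, 3, 3, 4, 4, 4, 6]


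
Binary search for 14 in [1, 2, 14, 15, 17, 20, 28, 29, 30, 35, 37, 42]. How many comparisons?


Search for 14:
[0,11] mid=5 arr[5]=20
[0,4] mid=2 arr[2]=14
Total: 2 comparisons


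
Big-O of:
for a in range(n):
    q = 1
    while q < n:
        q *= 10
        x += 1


Per nesting level: O(n) * O(log n) = O(n log n)
Complexity: O(n log n)


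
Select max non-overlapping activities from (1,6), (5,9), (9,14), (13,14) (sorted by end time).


Greedy: pick earliest-ending, then skip overlaps.
Selected (2 activities): [(1, 6), (9, 14)]


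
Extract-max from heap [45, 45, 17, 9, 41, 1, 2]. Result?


Max = 45
Replace root with last, heapify down
Resulting heap: [45, 41, 17, 9, 2, 1]


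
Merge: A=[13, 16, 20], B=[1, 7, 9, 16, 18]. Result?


Compare heads, take smaller each step.
Merged: [1, 7, 9, 13, 16, 16, 18, 20]


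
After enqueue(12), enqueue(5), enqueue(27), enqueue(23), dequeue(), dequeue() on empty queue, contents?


enqueue(12) -> [12]
enqueue(5) -> [12, 5]
enqueue(27) -> [12, 5, 27]
enqueue(23) -> [12, 5, 27, 23]
dequeue() returns 12 -> [5, 27, 23]
dequeue() returns 5 -> [27, 23]
Final queue (front to back): [27, 23]


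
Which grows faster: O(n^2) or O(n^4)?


quadratic grows slower than quartic
O(n^2) is asymptotically smaller; O(n^4) grows faster


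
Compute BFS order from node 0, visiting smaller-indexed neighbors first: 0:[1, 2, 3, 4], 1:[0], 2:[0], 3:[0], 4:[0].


BFS queue: start with [0]
Visit order: [0, 1, 2, 3, 4]


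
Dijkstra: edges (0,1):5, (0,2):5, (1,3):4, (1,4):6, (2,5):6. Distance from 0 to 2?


Dijkstra from 0:
Distances: {0: 0, 1: 5, 2: 5, 3: 9, 4: 11, 5: 11}
Shortest distance to 2 = 5, path = [0, 2]


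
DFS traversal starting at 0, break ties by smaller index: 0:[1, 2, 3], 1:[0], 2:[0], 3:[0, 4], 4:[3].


DFS stack-based: start with [0]
Visit order: [0, 1, 2, 3, 4]


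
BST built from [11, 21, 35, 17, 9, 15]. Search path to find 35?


BST root = 11
Search for 35: compare at each node
Path: [11, 21, 35]
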